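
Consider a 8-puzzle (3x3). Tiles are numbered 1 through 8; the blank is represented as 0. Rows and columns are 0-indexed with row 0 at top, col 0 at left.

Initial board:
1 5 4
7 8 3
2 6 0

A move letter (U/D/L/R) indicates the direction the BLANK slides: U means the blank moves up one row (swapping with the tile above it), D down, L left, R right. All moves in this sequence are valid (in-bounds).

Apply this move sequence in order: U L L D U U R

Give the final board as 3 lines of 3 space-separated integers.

After move 1 (U):
1 5 4
7 8 0
2 6 3

After move 2 (L):
1 5 4
7 0 8
2 6 3

After move 3 (L):
1 5 4
0 7 8
2 6 3

After move 4 (D):
1 5 4
2 7 8
0 6 3

After move 5 (U):
1 5 4
0 7 8
2 6 3

After move 6 (U):
0 5 4
1 7 8
2 6 3

After move 7 (R):
5 0 4
1 7 8
2 6 3

Answer: 5 0 4
1 7 8
2 6 3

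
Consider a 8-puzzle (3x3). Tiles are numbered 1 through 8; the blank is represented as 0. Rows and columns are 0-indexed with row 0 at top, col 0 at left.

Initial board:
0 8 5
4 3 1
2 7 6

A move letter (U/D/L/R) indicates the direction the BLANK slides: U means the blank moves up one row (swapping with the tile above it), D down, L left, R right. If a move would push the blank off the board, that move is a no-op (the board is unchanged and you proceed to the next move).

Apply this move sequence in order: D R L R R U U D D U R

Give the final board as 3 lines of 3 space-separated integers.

Answer: 4 8 5
3 1 0
2 7 6

Derivation:
After move 1 (D):
4 8 5
0 3 1
2 7 6

After move 2 (R):
4 8 5
3 0 1
2 7 6

After move 3 (L):
4 8 5
0 3 1
2 7 6

After move 4 (R):
4 8 5
3 0 1
2 7 6

After move 5 (R):
4 8 5
3 1 0
2 7 6

After move 6 (U):
4 8 0
3 1 5
2 7 6

After move 7 (U):
4 8 0
3 1 5
2 7 6

After move 8 (D):
4 8 5
3 1 0
2 7 6

After move 9 (D):
4 8 5
3 1 6
2 7 0

After move 10 (U):
4 8 5
3 1 0
2 7 6

After move 11 (R):
4 8 5
3 1 0
2 7 6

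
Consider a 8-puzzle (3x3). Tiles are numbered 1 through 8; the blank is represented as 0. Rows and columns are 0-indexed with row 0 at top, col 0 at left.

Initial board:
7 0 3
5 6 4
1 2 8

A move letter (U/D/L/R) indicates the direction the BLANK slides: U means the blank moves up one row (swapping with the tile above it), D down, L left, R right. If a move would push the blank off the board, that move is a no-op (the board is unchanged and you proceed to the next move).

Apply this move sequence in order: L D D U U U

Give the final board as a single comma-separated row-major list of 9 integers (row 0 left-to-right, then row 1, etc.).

Answer: 0, 7, 3, 5, 6, 4, 1, 2, 8

Derivation:
After move 1 (L):
0 7 3
5 6 4
1 2 8

After move 2 (D):
5 7 3
0 6 4
1 2 8

After move 3 (D):
5 7 3
1 6 4
0 2 8

After move 4 (U):
5 7 3
0 6 4
1 2 8

After move 5 (U):
0 7 3
5 6 4
1 2 8

After move 6 (U):
0 7 3
5 6 4
1 2 8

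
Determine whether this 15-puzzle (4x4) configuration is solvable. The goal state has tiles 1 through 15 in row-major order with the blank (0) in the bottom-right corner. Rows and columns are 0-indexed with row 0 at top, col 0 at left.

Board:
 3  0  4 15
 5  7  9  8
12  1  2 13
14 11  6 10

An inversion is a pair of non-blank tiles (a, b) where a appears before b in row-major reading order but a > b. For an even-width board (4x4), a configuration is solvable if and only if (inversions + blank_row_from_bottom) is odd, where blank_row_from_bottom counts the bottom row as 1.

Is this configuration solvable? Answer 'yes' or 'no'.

Inversions: 41
Blank is in row 0 (0-indexed from top), which is row 4 counting from the bottom (bottom = 1).
41 + 4 = 45, which is odd, so the puzzle is solvable.

Answer: yes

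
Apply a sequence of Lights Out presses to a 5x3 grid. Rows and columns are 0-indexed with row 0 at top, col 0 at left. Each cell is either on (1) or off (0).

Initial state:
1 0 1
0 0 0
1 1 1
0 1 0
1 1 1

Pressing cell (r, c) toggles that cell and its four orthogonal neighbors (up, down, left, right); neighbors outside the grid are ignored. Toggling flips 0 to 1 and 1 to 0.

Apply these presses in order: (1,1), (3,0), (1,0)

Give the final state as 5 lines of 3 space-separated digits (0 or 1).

Answer: 0 1 1
0 0 1
1 0 1
1 0 0
0 1 1

Derivation:
After press 1 at (1,1):
1 1 1
1 1 1
1 0 1
0 1 0
1 1 1

After press 2 at (3,0):
1 1 1
1 1 1
0 0 1
1 0 0
0 1 1

After press 3 at (1,0):
0 1 1
0 0 1
1 0 1
1 0 0
0 1 1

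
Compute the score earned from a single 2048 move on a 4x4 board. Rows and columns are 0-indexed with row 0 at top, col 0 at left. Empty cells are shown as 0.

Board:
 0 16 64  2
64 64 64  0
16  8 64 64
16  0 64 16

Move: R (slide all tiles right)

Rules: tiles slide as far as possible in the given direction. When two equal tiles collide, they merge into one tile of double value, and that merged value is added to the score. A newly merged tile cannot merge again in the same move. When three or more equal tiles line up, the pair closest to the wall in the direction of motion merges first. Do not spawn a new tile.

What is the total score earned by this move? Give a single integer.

Slide right:
row 0: [0, 16, 64, 2] -> [0, 16, 64, 2]  score +0 (running 0)
row 1: [64, 64, 64, 0] -> [0, 0, 64, 128]  score +128 (running 128)
row 2: [16, 8, 64, 64] -> [0, 16, 8, 128]  score +128 (running 256)
row 3: [16, 0, 64, 16] -> [0, 16, 64, 16]  score +0 (running 256)
Board after move:
  0  16  64   2
  0   0  64 128
  0  16   8 128
  0  16  64  16

Answer: 256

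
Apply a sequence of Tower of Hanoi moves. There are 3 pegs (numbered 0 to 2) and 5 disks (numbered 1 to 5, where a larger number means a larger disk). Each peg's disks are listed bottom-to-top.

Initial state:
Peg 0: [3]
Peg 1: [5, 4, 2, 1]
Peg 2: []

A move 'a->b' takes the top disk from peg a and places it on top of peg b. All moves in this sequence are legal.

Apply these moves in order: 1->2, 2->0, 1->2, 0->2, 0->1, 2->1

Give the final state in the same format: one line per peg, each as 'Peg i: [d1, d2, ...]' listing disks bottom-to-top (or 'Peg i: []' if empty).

Answer: Peg 0: []
Peg 1: [5, 4, 3, 1]
Peg 2: [2]

Derivation:
After move 1 (1->2):
Peg 0: [3]
Peg 1: [5, 4, 2]
Peg 2: [1]

After move 2 (2->0):
Peg 0: [3, 1]
Peg 1: [5, 4, 2]
Peg 2: []

After move 3 (1->2):
Peg 0: [3, 1]
Peg 1: [5, 4]
Peg 2: [2]

After move 4 (0->2):
Peg 0: [3]
Peg 1: [5, 4]
Peg 2: [2, 1]

After move 5 (0->1):
Peg 0: []
Peg 1: [5, 4, 3]
Peg 2: [2, 1]

After move 6 (2->1):
Peg 0: []
Peg 1: [5, 4, 3, 1]
Peg 2: [2]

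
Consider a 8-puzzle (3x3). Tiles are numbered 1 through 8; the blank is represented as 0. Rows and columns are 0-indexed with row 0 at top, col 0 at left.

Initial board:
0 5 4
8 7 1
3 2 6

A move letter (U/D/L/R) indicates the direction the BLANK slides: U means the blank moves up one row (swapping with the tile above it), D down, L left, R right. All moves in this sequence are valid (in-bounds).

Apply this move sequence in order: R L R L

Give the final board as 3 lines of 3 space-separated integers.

Answer: 0 5 4
8 7 1
3 2 6

Derivation:
After move 1 (R):
5 0 4
8 7 1
3 2 6

After move 2 (L):
0 5 4
8 7 1
3 2 6

After move 3 (R):
5 0 4
8 7 1
3 2 6

After move 4 (L):
0 5 4
8 7 1
3 2 6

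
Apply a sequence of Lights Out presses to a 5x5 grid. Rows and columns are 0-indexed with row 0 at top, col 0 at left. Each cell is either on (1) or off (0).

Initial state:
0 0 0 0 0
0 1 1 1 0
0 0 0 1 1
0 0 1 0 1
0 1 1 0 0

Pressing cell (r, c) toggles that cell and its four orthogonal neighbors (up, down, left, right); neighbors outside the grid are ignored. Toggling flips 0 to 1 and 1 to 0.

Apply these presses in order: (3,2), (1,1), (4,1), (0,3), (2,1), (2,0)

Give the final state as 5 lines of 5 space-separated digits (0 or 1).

Answer: 0 1 1 1 1
0 1 0 0 0
0 1 0 1 1
1 1 0 1 1
1 0 1 0 0

Derivation:
After press 1 at (3,2):
0 0 0 0 0
0 1 1 1 0
0 0 1 1 1
0 1 0 1 1
0 1 0 0 0

After press 2 at (1,1):
0 1 0 0 0
1 0 0 1 0
0 1 1 1 1
0 1 0 1 1
0 1 0 0 0

After press 3 at (4,1):
0 1 0 0 0
1 0 0 1 0
0 1 1 1 1
0 0 0 1 1
1 0 1 0 0

After press 4 at (0,3):
0 1 1 1 1
1 0 0 0 0
0 1 1 1 1
0 0 0 1 1
1 0 1 0 0

After press 5 at (2,1):
0 1 1 1 1
1 1 0 0 0
1 0 0 1 1
0 1 0 1 1
1 0 1 0 0

After press 6 at (2,0):
0 1 1 1 1
0 1 0 0 0
0 1 0 1 1
1 1 0 1 1
1 0 1 0 0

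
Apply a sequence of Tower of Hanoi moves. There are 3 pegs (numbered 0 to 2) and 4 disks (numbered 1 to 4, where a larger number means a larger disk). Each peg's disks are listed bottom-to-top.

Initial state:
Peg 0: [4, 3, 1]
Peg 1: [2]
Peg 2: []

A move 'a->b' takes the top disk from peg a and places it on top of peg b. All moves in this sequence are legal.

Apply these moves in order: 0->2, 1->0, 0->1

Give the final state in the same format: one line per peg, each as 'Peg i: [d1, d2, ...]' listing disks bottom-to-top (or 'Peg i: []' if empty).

Answer: Peg 0: [4, 3]
Peg 1: [2]
Peg 2: [1]

Derivation:
After move 1 (0->2):
Peg 0: [4, 3]
Peg 1: [2]
Peg 2: [1]

After move 2 (1->0):
Peg 0: [4, 3, 2]
Peg 1: []
Peg 2: [1]

After move 3 (0->1):
Peg 0: [4, 3]
Peg 1: [2]
Peg 2: [1]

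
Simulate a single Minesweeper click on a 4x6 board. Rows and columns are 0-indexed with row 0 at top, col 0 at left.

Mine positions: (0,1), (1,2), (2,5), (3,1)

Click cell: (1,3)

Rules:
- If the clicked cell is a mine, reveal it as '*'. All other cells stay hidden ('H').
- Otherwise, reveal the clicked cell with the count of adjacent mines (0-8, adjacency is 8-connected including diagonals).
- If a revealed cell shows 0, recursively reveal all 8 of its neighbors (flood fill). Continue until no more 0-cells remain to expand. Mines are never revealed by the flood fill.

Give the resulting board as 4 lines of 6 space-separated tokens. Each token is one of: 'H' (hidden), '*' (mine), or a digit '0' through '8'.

H H H H H H
H H H 1 H H
H H H H H H
H H H H H H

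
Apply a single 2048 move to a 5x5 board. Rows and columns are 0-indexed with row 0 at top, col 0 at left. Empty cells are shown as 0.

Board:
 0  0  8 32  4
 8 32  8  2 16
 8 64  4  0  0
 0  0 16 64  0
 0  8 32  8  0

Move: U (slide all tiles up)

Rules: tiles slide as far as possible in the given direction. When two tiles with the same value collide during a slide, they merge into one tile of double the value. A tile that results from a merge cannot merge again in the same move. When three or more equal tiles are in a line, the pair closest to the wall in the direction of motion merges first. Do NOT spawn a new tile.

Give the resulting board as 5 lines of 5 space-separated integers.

Slide up:
col 0: [0, 8, 8, 0, 0] -> [16, 0, 0, 0, 0]
col 1: [0, 32, 64, 0, 8] -> [32, 64, 8, 0, 0]
col 2: [8, 8, 4, 16, 32] -> [16, 4, 16, 32, 0]
col 3: [32, 2, 0, 64, 8] -> [32, 2, 64, 8, 0]
col 4: [4, 16, 0, 0, 0] -> [4, 16, 0, 0, 0]

Answer: 16 32 16 32  4
 0 64  4  2 16
 0  8 16 64  0
 0  0 32  8  0
 0  0  0  0  0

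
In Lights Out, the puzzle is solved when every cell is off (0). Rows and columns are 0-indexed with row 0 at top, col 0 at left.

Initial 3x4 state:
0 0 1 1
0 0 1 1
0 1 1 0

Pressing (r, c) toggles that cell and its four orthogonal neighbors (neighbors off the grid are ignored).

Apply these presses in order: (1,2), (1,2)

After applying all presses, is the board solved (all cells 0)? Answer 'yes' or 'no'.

Answer: no

Derivation:
After press 1 at (1,2):
0 0 0 1
0 1 0 0
0 1 0 0

After press 2 at (1,2):
0 0 1 1
0 0 1 1
0 1 1 0

Lights still on: 6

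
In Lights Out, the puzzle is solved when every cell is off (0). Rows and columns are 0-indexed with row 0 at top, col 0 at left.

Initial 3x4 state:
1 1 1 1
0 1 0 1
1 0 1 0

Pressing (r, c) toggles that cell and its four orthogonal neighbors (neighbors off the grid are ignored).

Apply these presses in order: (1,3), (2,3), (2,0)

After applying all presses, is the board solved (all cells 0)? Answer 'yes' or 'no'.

After press 1 at (1,3):
1 1 1 0
0 1 1 0
1 0 1 1

After press 2 at (2,3):
1 1 1 0
0 1 1 1
1 0 0 0

After press 3 at (2,0):
1 1 1 0
1 1 1 1
0 1 0 0

Lights still on: 8

Answer: no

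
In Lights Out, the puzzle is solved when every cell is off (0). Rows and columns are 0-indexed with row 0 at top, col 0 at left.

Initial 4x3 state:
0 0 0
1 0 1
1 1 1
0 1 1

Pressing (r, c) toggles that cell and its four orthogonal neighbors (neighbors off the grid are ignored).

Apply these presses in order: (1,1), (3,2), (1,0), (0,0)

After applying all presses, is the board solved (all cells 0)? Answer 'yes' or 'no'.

Answer: yes

Derivation:
After press 1 at (1,1):
0 1 0
0 1 0
1 0 1
0 1 1

After press 2 at (3,2):
0 1 0
0 1 0
1 0 0
0 0 0

After press 3 at (1,0):
1 1 0
1 0 0
0 0 0
0 0 0

After press 4 at (0,0):
0 0 0
0 0 0
0 0 0
0 0 0

Lights still on: 0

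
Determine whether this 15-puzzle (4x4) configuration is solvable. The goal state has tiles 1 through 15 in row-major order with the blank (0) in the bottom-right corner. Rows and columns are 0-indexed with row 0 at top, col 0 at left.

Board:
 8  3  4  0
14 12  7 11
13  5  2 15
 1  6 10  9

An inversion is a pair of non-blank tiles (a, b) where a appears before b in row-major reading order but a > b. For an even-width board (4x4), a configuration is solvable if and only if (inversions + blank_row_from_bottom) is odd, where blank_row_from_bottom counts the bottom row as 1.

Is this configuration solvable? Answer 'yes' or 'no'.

Answer: yes

Derivation:
Inversions: 53
Blank is in row 0 (0-indexed from top), which is row 4 counting from the bottom (bottom = 1).
53 + 4 = 57, which is odd, so the puzzle is solvable.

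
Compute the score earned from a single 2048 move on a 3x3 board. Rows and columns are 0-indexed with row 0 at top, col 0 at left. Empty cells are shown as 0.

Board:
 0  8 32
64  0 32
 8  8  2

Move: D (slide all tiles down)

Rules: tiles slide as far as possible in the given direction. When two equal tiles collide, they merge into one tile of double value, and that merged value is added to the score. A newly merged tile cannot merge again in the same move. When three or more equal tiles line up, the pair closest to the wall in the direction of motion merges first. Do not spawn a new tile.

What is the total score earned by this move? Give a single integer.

Answer: 80

Derivation:
Slide down:
col 0: [0, 64, 8] -> [0, 64, 8]  score +0 (running 0)
col 1: [8, 0, 8] -> [0, 0, 16]  score +16 (running 16)
col 2: [32, 32, 2] -> [0, 64, 2]  score +64 (running 80)
Board after move:
 0  0  0
64  0 64
 8 16  2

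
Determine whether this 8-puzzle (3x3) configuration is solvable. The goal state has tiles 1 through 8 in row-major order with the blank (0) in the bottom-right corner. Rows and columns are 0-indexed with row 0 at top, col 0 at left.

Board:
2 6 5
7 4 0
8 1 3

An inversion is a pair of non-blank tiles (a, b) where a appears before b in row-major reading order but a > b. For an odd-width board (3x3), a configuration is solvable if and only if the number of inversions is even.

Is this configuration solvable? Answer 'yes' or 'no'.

Answer: no

Derivation:
Inversions (pairs i<j in row-major order where tile[i] > tile[j] > 0): 15
15 is odd, so the puzzle is not solvable.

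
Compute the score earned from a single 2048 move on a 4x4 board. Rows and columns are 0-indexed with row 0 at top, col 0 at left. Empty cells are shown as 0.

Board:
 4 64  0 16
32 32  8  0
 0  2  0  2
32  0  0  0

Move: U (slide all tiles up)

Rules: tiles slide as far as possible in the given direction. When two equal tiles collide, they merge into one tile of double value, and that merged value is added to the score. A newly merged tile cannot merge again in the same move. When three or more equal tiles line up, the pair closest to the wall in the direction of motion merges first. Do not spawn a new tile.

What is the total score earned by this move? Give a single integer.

Slide up:
col 0: [4, 32, 0, 32] -> [4, 64, 0, 0]  score +64 (running 64)
col 1: [64, 32, 2, 0] -> [64, 32, 2, 0]  score +0 (running 64)
col 2: [0, 8, 0, 0] -> [8, 0, 0, 0]  score +0 (running 64)
col 3: [16, 0, 2, 0] -> [16, 2, 0, 0]  score +0 (running 64)
Board after move:
 4 64  8 16
64 32  0  2
 0  2  0  0
 0  0  0  0

Answer: 64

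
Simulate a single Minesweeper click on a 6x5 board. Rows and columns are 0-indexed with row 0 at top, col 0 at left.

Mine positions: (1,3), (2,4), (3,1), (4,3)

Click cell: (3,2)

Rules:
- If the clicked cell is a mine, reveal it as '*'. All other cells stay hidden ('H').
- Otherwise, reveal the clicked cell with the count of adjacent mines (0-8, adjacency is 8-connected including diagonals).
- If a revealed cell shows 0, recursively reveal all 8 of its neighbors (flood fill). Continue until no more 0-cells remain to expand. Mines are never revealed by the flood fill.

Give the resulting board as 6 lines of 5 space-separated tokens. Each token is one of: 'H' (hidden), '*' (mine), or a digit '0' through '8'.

H H H H H
H H H H H
H H H H H
H H 2 H H
H H H H H
H H H H H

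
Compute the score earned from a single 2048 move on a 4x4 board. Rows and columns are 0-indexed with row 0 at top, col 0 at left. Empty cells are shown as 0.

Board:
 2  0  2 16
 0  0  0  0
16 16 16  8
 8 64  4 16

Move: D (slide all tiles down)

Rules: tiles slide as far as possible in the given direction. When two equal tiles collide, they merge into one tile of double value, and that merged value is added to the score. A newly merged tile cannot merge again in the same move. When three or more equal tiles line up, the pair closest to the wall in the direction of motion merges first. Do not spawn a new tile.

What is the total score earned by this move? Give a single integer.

Slide down:
col 0: [2, 0, 16, 8] -> [0, 2, 16, 8]  score +0 (running 0)
col 1: [0, 0, 16, 64] -> [0, 0, 16, 64]  score +0 (running 0)
col 2: [2, 0, 16, 4] -> [0, 2, 16, 4]  score +0 (running 0)
col 3: [16, 0, 8, 16] -> [0, 16, 8, 16]  score +0 (running 0)
Board after move:
 0  0  0  0
 2  0  2 16
16 16 16  8
 8 64  4 16

Answer: 0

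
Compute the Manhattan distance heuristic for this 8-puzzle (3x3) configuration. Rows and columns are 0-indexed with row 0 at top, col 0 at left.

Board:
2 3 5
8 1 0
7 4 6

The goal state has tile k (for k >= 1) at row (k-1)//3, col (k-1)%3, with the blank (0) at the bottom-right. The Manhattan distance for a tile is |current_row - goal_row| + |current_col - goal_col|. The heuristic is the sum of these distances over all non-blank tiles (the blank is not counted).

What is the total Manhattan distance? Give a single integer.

Tile 2: (0,0)->(0,1) = 1
Tile 3: (0,1)->(0,2) = 1
Tile 5: (0,2)->(1,1) = 2
Tile 8: (1,0)->(2,1) = 2
Tile 1: (1,1)->(0,0) = 2
Tile 7: (2,0)->(2,0) = 0
Tile 4: (2,1)->(1,0) = 2
Tile 6: (2,2)->(1,2) = 1
Sum: 1 + 1 + 2 + 2 + 2 + 0 + 2 + 1 = 11

Answer: 11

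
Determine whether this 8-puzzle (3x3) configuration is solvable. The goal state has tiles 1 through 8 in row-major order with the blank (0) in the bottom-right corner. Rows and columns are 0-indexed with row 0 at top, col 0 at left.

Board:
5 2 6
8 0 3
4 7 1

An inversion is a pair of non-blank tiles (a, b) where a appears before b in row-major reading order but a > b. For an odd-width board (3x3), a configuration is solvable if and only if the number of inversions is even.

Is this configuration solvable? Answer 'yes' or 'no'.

Answer: no

Derivation:
Inversions (pairs i<j in row-major order where tile[i] > tile[j] > 0): 15
15 is odd, so the puzzle is not solvable.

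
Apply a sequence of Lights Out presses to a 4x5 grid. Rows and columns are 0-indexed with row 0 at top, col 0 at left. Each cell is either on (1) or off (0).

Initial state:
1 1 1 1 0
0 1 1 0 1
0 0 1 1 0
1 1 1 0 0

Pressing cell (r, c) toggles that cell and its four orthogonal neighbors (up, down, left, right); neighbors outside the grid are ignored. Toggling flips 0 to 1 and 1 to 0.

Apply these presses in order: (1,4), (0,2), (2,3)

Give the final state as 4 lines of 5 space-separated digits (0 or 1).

After press 1 at (1,4):
1 1 1 1 1
0 1 1 1 0
0 0 1 1 1
1 1 1 0 0

After press 2 at (0,2):
1 0 0 0 1
0 1 0 1 0
0 0 1 1 1
1 1 1 0 0

After press 3 at (2,3):
1 0 0 0 1
0 1 0 0 0
0 0 0 0 0
1 1 1 1 0

Answer: 1 0 0 0 1
0 1 0 0 0
0 0 0 0 0
1 1 1 1 0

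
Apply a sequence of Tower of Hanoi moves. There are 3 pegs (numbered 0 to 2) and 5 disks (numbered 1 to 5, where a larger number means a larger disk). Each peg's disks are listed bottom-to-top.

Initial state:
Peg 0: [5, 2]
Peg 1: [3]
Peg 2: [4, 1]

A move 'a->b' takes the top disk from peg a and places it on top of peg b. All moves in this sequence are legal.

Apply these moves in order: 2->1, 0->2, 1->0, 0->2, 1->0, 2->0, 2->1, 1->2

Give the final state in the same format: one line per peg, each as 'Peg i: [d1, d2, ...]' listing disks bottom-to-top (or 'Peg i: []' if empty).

After move 1 (2->1):
Peg 0: [5, 2]
Peg 1: [3, 1]
Peg 2: [4]

After move 2 (0->2):
Peg 0: [5]
Peg 1: [3, 1]
Peg 2: [4, 2]

After move 3 (1->0):
Peg 0: [5, 1]
Peg 1: [3]
Peg 2: [4, 2]

After move 4 (0->2):
Peg 0: [5]
Peg 1: [3]
Peg 2: [4, 2, 1]

After move 5 (1->0):
Peg 0: [5, 3]
Peg 1: []
Peg 2: [4, 2, 1]

After move 6 (2->0):
Peg 0: [5, 3, 1]
Peg 1: []
Peg 2: [4, 2]

After move 7 (2->1):
Peg 0: [5, 3, 1]
Peg 1: [2]
Peg 2: [4]

After move 8 (1->2):
Peg 0: [5, 3, 1]
Peg 1: []
Peg 2: [4, 2]

Answer: Peg 0: [5, 3, 1]
Peg 1: []
Peg 2: [4, 2]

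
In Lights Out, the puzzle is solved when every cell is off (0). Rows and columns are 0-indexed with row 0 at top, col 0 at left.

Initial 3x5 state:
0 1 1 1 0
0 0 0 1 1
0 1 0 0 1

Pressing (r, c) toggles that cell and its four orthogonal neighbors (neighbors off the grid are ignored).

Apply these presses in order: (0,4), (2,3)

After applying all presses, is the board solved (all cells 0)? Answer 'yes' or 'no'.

After press 1 at (0,4):
0 1 1 0 1
0 0 0 1 0
0 1 0 0 1

After press 2 at (2,3):
0 1 1 0 1
0 0 0 0 0
0 1 1 1 0

Lights still on: 6

Answer: no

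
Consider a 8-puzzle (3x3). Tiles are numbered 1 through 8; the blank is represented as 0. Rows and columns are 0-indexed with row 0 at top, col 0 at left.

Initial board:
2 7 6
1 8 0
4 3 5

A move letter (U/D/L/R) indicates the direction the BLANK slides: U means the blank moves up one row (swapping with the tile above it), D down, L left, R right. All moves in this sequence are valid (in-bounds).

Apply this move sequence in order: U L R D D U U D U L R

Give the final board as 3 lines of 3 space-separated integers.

After move 1 (U):
2 7 0
1 8 6
4 3 5

After move 2 (L):
2 0 7
1 8 6
4 3 5

After move 3 (R):
2 7 0
1 8 6
4 3 5

After move 4 (D):
2 7 6
1 8 0
4 3 5

After move 5 (D):
2 7 6
1 8 5
4 3 0

After move 6 (U):
2 7 6
1 8 0
4 3 5

After move 7 (U):
2 7 0
1 8 6
4 3 5

After move 8 (D):
2 7 6
1 8 0
4 3 5

After move 9 (U):
2 7 0
1 8 6
4 3 5

After move 10 (L):
2 0 7
1 8 6
4 3 5

After move 11 (R):
2 7 0
1 8 6
4 3 5

Answer: 2 7 0
1 8 6
4 3 5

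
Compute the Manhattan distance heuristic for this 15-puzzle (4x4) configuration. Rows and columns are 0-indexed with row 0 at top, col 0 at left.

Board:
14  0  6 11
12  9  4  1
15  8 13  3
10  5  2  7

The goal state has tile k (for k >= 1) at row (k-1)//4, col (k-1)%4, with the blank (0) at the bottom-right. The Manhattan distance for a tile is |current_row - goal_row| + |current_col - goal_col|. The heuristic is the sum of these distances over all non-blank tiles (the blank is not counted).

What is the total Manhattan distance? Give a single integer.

Tile 14: at (0,0), goal (3,1), distance |0-3|+|0-1| = 4
Tile 6: at (0,2), goal (1,1), distance |0-1|+|2-1| = 2
Tile 11: at (0,3), goal (2,2), distance |0-2|+|3-2| = 3
Tile 12: at (1,0), goal (2,3), distance |1-2|+|0-3| = 4
Tile 9: at (1,1), goal (2,0), distance |1-2|+|1-0| = 2
Tile 4: at (1,2), goal (0,3), distance |1-0|+|2-3| = 2
Tile 1: at (1,3), goal (0,0), distance |1-0|+|3-0| = 4
Tile 15: at (2,0), goal (3,2), distance |2-3|+|0-2| = 3
Tile 8: at (2,1), goal (1,3), distance |2-1|+|1-3| = 3
Tile 13: at (2,2), goal (3,0), distance |2-3|+|2-0| = 3
Tile 3: at (2,3), goal (0,2), distance |2-0|+|3-2| = 3
Tile 10: at (3,0), goal (2,1), distance |3-2|+|0-1| = 2
Tile 5: at (3,1), goal (1,0), distance |3-1|+|1-0| = 3
Tile 2: at (3,2), goal (0,1), distance |3-0|+|2-1| = 4
Tile 7: at (3,3), goal (1,2), distance |3-1|+|3-2| = 3
Sum: 4 + 2 + 3 + 4 + 2 + 2 + 4 + 3 + 3 + 3 + 3 + 2 + 3 + 4 + 3 = 45

Answer: 45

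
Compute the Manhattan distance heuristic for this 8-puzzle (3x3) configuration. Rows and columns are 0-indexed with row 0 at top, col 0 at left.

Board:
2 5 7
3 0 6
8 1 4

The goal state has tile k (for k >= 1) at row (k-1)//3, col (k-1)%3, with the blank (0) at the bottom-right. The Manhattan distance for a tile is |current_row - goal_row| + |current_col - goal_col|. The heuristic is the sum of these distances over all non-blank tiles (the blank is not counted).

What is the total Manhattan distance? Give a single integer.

Answer: 16

Derivation:
Tile 2: at (0,0), goal (0,1), distance |0-0|+|0-1| = 1
Tile 5: at (0,1), goal (1,1), distance |0-1|+|1-1| = 1
Tile 7: at (0,2), goal (2,0), distance |0-2|+|2-0| = 4
Tile 3: at (1,0), goal (0,2), distance |1-0|+|0-2| = 3
Tile 6: at (1,2), goal (1,2), distance |1-1|+|2-2| = 0
Tile 8: at (2,0), goal (2,1), distance |2-2|+|0-1| = 1
Tile 1: at (2,1), goal (0,0), distance |2-0|+|1-0| = 3
Tile 4: at (2,2), goal (1,0), distance |2-1|+|2-0| = 3
Sum: 1 + 1 + 4 + 3 + 0 + 1 + 3 + 3 = 16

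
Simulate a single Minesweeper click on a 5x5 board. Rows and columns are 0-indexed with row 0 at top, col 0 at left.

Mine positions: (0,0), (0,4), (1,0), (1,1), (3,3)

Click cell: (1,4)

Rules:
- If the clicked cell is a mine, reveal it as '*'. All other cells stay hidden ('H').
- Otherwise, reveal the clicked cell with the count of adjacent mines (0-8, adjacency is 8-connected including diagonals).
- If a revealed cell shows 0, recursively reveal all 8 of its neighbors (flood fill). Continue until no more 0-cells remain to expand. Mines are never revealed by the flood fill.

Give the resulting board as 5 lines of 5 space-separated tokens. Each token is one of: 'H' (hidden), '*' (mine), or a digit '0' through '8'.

H H H H H
H H H H 1
H H H H H
H H H H H
H H H H H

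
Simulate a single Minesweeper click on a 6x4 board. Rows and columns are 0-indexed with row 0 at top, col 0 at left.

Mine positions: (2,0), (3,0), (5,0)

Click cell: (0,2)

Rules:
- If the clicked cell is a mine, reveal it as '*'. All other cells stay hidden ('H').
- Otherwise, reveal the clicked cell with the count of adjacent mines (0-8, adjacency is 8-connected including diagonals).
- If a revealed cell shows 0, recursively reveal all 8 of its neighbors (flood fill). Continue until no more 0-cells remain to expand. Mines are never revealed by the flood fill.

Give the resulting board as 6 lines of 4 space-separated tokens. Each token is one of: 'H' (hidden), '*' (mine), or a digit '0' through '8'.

0 0 0 0
1 1 0 0
H 2 0 0
H 2 0 0
H 2 0 0
H 1 0 0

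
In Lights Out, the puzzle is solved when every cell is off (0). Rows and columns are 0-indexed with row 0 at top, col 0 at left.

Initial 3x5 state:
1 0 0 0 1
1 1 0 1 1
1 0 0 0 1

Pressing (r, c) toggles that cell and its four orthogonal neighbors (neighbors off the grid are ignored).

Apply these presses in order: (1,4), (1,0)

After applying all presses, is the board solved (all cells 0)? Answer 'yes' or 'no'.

After press 1 at (1,4):
1 0 0 0 0
1 1 0 0 0
1 0 0 0 0

After press 2 at (1,0):
0 0 0 0 0
0 0 0 0 0
0 0 0 0 0

Lights still on: 0

Answer: yes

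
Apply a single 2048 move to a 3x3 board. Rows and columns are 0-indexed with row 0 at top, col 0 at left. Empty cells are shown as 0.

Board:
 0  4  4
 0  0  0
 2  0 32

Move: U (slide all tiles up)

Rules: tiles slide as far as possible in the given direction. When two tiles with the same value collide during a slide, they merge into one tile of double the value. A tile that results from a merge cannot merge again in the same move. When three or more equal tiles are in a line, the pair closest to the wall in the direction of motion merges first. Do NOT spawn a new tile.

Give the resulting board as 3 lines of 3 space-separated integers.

Answer:  2  4  4
 0  0 32
 0  0  0

Derivation:
Slide up:
col 0: [0, 0, 2] -> [2, 0, 0]
col 1: [4, 0, 0] -> [4, 0, 0]
col 2: [4, 0, 32] -> [4, 32, 0]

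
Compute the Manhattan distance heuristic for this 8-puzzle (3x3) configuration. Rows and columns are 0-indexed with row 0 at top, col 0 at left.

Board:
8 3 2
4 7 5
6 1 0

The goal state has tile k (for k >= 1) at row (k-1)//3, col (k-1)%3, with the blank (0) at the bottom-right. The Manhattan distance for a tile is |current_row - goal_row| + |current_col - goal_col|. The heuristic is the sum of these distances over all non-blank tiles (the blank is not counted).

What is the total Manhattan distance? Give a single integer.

Tile 8: at (0,0), goal (2,1), distance |0-2|+|0-1| = 3
Tile 3: at (0,1), goal (0,2), distance |0-0|+|1-2| = 1
Tile 2: at (0,2), goal (0,1), distance |0-0|+|2-1| = 1
Tile 4: at (1,0), goal (1,0), distance |1-1|+|0-0| = 0
Tile 7: at (1,1), goal (2,0), distance |1-2|+|1-0| = 2
Tile 5: at (1,2), goal (1,1), distance |1-1|+|2-1| = 1
Tile 6: at (2,0), goal (1,2), distance |2-1|+|0-2| = 3
Tile 1: at (2,1), goal (0,0), distance |2-0|+|1-0| = 3
Sum: 3 + 1 + 1 + 0 + 2 + 1 + 3 + 3 = 14

Answer: 14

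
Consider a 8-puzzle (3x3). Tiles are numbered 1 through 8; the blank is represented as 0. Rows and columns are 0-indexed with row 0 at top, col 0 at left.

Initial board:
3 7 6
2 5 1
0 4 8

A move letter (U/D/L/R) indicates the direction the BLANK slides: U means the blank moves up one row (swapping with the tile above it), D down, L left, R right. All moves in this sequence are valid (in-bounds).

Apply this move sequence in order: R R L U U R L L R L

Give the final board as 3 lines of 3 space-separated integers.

Answer: 0 3 6
2 7 1
4 5 8

Derivation:
After move 1 (R):
3 7 6
2 5 1
4 0 8

After move 2 (R):
3 7 6
2 5 1
4 8 0

After move 3 (L):
3 7 6
2 5 1
4 0 8

After move 4 (U):
3 7 6
2 0 1
4 5 8

After move 5 (U):
3 0 6
2 7 1
4 5 8

After move 6 (R):
3 6 0
2 7 1
4 5 8

After move 7 (L):
3 0 6
2 7 1
4 5 8

After move 8 (L):
0 3 6
2 7 1
4 5 8

After move 9 (R):
3 0 6
2 7 1
4 5 8

After move 10 (L):
0 3 6
2 7 1
4 5 8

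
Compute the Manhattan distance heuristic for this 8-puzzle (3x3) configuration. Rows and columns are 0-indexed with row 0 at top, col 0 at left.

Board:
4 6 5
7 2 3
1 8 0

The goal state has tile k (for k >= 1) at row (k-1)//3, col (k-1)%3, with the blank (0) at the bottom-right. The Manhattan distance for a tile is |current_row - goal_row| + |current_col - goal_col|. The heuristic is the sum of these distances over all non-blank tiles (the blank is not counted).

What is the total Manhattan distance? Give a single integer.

Tile 4: (0,0)->(1,0) = 1
Tile 6: (0,1)->(1,2) = 2
Tile 5: (0,2)->(1,1) = 2
Tile 7: (1,0)->(2,0) = 1
Tile 2: (1,1)->(0,1) = 1
Tile 3: (1,2)->(0,2) = 1
Tile 1: (2,0)->(0,0) = 2
Tile 8: (2,1)->(2,1) = 0
Sum: 1 + 2 + 2 + 1 + 1 + 1 + 2 + 0 = 10

Answer: 10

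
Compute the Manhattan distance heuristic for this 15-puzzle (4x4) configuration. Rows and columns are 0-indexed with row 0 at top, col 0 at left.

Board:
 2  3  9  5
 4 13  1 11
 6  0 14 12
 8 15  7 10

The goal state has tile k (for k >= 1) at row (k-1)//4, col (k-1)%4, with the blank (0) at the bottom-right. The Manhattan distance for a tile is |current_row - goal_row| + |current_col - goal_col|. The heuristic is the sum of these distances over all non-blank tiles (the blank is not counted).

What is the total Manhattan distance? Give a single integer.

Tile 2: (0,0)->(0,1) = 1
Tile 3: (0,1)->(0,2) = 1
Tile 9: (0,2)->(2,0) = 4
Tile 5: (0,3)->(1,0) = 4
Tile 4: (1,0)->(0,3) = 4
Tile 13: (1,1)->(3,0) = 3
Tile 1: (1,2)->(0,0) = 3
Tile 11: (1,3)->(2,2) = 2
Tile 6: (2,0)->(1,1) = 2
Tile 14: (2,2)->(3,1) = 2
Tile 12: (2,3)->(2,3) = 0
Tile 8: (3,0)->(1,3) = 5
Tile 15: (3,1)->(3,2) = 1
Tile 7: (3,2)->(1,2) = 2
Tile 10: (3,3)->(2,1) = 3
Sum: 1 + 1 + 4 + 4 + 4 + 3 + 3 + 2 + 2 + 2 + 0 + 5 + 1 + 2 + 3 = 37

Answer: 37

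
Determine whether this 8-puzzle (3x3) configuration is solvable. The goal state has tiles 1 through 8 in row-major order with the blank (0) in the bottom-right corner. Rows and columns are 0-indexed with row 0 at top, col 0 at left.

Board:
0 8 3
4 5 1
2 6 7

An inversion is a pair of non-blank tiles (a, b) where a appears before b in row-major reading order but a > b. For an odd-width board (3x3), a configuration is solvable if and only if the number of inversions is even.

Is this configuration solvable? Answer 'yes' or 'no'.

Inversions (pairs i<j in row-major order where tile[i] > tile[j] > 0): 13
13 is odd, so the puzzle is not solvable.

Answer: no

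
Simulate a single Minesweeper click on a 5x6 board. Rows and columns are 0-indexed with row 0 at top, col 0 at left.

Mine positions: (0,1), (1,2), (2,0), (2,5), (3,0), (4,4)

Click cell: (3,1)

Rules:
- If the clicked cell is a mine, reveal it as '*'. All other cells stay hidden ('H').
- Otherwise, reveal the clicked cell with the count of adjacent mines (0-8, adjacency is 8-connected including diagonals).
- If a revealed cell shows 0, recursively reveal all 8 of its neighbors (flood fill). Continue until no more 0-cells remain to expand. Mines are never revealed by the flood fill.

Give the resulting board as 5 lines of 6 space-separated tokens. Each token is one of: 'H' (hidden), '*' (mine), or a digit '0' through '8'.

H H H H H H
H H H H H H
H H H H H H
H 2 H H H H
H H H H H H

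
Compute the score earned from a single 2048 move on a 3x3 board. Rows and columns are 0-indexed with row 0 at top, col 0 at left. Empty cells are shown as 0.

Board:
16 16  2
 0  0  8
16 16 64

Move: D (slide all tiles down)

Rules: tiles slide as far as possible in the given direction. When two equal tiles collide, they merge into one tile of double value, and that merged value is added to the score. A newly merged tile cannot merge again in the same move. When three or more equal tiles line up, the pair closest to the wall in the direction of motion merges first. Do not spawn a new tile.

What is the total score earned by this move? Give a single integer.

Answer: 64

Derivation:
Slide down:
col 0: [16, 0, 16] -> [0, 0, 32]  score +32 (running 32)
col 1: [16, 0, 16] -> [0, 0, 32]  score +32 (running 64)
col 2: [2, 8, 64] -> [2, 8, 64]  score +0 (running 64)
Board after move:
 0  0  2
 0  0  8
32 32 64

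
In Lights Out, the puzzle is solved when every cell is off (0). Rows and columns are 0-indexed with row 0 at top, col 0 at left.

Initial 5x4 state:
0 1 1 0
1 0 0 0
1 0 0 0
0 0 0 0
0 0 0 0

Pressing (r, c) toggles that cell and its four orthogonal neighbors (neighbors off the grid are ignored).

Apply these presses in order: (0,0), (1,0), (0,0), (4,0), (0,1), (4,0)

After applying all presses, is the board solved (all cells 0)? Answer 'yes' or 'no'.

After press 1 at (0,0):
1 0 1 0
0 0 0 0
1 0 0 0
0 0 0 0
0 0 0 0

After press 2 at (1,0):
0 0 1 0
1 1 0 0
0 0 0 0
0 0 0 0
0 0 0 0

After press 3 at (0,0):
1 1 1 0
0 1 0 0
0 0 0 0
0 0 0 0
0 0 0 0

After press 4 at (4,0):
1 1 1 0
0 1 0 0
0 0 0 0
1 0 0 0
1 1 0 0

After press 5 at (0,1):
0 0 0 0
0 0 0 0
0 0 0 0
1 0 0 0
1 1 0 0

After press 6 at (4,0):
0 0 0 0
0 0 0 0
0 0 0 0
0 0 0 0
0 0 0 0

Lights still on: 0

Answer: yes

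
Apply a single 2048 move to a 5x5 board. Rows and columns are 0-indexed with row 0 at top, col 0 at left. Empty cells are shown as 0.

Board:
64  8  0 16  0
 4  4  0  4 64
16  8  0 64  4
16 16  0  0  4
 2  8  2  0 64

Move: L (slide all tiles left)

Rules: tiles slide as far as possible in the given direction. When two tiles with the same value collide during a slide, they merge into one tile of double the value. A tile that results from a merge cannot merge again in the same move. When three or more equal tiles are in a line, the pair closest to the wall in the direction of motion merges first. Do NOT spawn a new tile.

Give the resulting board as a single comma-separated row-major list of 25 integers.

Answer: 64, 8, 16, 0, 0, 8, 4, 64, 0, 0, 16, 8, 64, 4, 0, 32, 4, 0, 0, 0, 2, 8, 2, 64, 0

Derivation:
Slide left:
row 0: [64, 8, 0, 16, 0] -> [64, 8, 16, 0, 0]
row 1: [4, 4, 0, 4, 64] -> [8, 4, 64, 0, 0]
row 2: [16, 8, 0, 64, 4] -> [16, 8, 64, 4, 0]
row 3: [16, 16, 0, 0, 4] -> [32, 4, 0, 0, 0]
row 4: [2, 8, 2, 0, 64] -> [2, 8, 2, 64, 0]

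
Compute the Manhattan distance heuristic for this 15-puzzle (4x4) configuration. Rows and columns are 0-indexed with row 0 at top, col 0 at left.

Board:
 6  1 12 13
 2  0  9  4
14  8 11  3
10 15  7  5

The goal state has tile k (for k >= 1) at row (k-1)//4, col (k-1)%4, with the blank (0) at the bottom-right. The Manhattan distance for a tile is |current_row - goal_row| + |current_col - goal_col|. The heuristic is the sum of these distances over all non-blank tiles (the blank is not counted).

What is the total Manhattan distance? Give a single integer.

Answer: 36

Derivation:
Tile 6: at (0,0), goal (1,1), distance |0-1|+|0-1| = 2
Tile 1: at (0,1), goal (0,0), distance |0-0|+|1-0| = 1
Tile 12: at (0,2), goal (2,3), distance |0-2|+|2-3| = 3
Tile 13: at (0,3), goal (3,0), distance |0-3|+|3-0| = 6
Tile 2: at (1,0), goal (0,1), distance |1-0|+|0-1| = 2
Tile 9: at (1,2), goal (2,0), distance |1-2|+|2-0| = 3
Tile 4: at (1,3), goal (0,3), distance |1-0|+|3-3| = 1
Tile 14: at (2,0), goal (3,1), distance |2-3|+|0-1| = 2
Tile 8: at (2,1), goal (1,3), distance |2-1|+|1-3| = 3
Tile 11: at (2,2), goal (2,2), distance |2-2|+|2-2| = 0
Tile 3: at (2,3), goal (0,2), distance |2-0|+|3-2| = 3
Tile 10: at (3,0), goal (2,1), distance |3-2|+|0-1| = 2
Tile 15: at (3,1), goal (3,2), distance |3-3|+|1-2| = 1
Tile 7: at (3,2), goal (1,2), distance |3-1|+|2-2| = 2
Tile 5: at (3,3), goal (1,0), distance |3-1|+|3-0| = 5
Sum: 2 + 1 + 3 + 6 + 2 + 3 + 1 + 2 + 3 + 0 + 3 + 2 + 1 + 2 + 5 = 36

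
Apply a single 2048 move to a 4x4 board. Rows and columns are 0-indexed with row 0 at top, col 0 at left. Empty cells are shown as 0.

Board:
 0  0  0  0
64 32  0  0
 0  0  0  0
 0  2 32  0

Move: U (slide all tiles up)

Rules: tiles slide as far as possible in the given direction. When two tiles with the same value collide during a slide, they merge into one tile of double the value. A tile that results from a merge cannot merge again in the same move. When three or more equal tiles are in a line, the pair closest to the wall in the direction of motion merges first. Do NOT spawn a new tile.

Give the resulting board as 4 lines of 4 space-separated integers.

Slide up:
col 0: [0, 64, 0, 0] -> [64, 0, 0, 0]
col 1: [0, 32, 0, 2] -> [32, 2, 0, 0]
col 2: [0, 0, 0, 32] -> [32, 0, 0, 0]
col 3: [0, 0, 0, 0] -> [0, 0, 0, 0]

Answer: 64 32 32  0
 0  2  0  0
 0  0  0  0
 0  0  0  0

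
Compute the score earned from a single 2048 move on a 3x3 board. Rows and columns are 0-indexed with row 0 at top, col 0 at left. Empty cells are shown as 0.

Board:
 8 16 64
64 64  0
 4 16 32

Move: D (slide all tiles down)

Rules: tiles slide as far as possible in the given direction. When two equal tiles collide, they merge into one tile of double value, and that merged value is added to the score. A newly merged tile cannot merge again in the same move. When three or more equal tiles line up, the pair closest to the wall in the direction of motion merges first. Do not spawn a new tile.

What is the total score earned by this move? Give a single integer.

Answer: 0

Derivation:
Slide down:
col 0: [8, 64, 4] -> [8, 64, 4]  score +0 (running 0)
col 1: [16, 64, 16] -> [16, 64, 16]  score +0 (running 0)
col 2: [64, 0, 32] -> [0, 64, 32]  score +0 (running 0)
Board after move:
 8 16  0
64 64 64
 4 16 32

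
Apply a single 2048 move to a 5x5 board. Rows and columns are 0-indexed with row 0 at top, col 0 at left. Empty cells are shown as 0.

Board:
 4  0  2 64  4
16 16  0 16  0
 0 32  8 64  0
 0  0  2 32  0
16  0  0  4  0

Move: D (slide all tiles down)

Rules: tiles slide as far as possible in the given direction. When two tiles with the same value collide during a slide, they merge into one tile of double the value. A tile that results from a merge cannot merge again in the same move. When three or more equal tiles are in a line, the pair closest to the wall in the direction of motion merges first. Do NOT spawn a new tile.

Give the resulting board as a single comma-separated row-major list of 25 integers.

Answer: 0, 0, 0, 64, 0, 0, 0, 0, 16, 0, 0, 0, 2, 64, 0, 4, 16, 8, 32, 0, 32, 32, 2, 4, 4

Derivation:
Slide down:
col 0: [4, 16, 0, 0, 16] -> [0, 0, 0, 4, 32]
col 1: [0, 16, 32, 0, 0] -> [0, 0, 0, 16, 32]
col 2: [2, 0, 8, 2, 0] -> [0, 0, 2, 8, 2]
col 3: [64, 16, 64, 32, 4] -> [64, 16, 64, 32, 4]
col 4: [4, 0, 0, 0, 0] -> [0, 0, 0, 0, 4]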